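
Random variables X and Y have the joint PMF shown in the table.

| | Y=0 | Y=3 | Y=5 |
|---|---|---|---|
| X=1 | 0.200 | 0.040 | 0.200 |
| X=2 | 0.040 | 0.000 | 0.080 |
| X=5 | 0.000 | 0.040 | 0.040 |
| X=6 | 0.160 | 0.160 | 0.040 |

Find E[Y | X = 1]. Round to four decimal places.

2.5455

P(X = 1) = 0.440.
Σ Y·P over the event = 0·(0.200) + 3·(0.040) + 5·(0.200) = 1.120.
E[Y | X = 1] = (1.120) / (0.440) = 2.5455.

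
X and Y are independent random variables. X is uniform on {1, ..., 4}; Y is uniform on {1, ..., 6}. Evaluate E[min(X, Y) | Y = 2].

Outcomes with Y = 2: (1,2), (2,2), (3,2), (4,2), each with probability 1/24.
E[min(X, Y) | Y = 2] = (1 + 2 + 2 + 2) / 4 = 7/4.

7/4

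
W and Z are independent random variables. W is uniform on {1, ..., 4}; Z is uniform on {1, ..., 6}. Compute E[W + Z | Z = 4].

Outcomes with Z = 4: (1,4), (2,4), (3,4), (4,4), each with probability 1/24.
E[W + Z | Z = 4] = (5 + 6 + 7 + 8) / 4 = 13/2.

13/2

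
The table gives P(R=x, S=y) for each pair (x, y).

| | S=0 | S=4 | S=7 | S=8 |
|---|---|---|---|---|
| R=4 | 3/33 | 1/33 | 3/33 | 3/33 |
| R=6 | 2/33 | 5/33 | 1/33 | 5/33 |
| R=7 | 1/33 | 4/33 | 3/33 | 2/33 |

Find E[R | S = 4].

31/5

P(S = 4) = 10/33.
Summing R·P(R=x,S=y) over the conditioning event gives 62/33.
E[R | S = 4] = (62/33) / (10/33) = 31/5.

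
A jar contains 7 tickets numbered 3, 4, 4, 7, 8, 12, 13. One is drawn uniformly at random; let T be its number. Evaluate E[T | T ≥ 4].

P(T ≥ 4) = 6/7.
Σ over the event: 4·2/7 + 7·1/7 + 8·1/7 + 12·1/7 + 13·1/7 = 48/7.
E[T | T ≥ 4] = (48/7) / (6/7) = 8.

8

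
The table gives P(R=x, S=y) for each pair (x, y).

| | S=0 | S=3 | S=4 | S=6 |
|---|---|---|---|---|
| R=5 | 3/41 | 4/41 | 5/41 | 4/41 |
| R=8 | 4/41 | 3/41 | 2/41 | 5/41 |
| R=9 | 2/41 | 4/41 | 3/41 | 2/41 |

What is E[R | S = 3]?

P(S = 3) = 11/41.
Σ R·P over the event = 5·(4/41) + 8·(3/41) + 9·(4/41) = 80/41.
E[R | S = 3] = (80/41) / (11/41) = 80/11.

80/11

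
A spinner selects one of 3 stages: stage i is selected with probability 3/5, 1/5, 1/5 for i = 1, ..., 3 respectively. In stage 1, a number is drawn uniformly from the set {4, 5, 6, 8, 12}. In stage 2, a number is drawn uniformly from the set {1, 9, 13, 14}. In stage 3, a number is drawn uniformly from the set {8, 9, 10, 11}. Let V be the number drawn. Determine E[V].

E[V | stage 1] = (4+5+6+8+12)/5 = 7.
E[V | stage 2] = (1+9+13+14)/4 = 37/4.
E[V | stage 3] = (8+9+10+11)/4 = 19/2.
E[V] = (3/5)·(7) + (1/5)·(37/4) + (1/5)·(19/2) = 159/20.

159/20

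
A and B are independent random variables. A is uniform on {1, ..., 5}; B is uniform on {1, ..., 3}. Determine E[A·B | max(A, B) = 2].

8/3

Outcomes with max(A, B) = 2: (1,2), (2,1), (2,2), each with probability 1/15.
E[A·B | max(A, B) = 2] = (2 + 2 + 4) / 3 = 8/3.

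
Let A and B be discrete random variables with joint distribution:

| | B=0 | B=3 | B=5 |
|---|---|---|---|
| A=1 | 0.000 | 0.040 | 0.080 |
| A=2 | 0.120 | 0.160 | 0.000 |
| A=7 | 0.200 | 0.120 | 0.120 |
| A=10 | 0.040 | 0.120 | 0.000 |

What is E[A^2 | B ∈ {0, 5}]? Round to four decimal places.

36.1429

P(B ∈ {0, 5}) = 0.560.
Σ A^2·P over the event = 1·(0.080) + 4·(0.120) + 49·(0.200) + 49·(0.120) + 100·(0.040) = 20.240.
E[A^2 | B ∈ {0, 5}] = (20.240) / (0.560) = 36.1429.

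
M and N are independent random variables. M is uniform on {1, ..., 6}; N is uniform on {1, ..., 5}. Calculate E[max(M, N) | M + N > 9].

17/3

Outcomes with M + N > 9: (5,5), (6,4), (6,5), each with probability 1/30.
E[max(M, N) | M + N > 9] = (5 + 6 + 6) / 3 = 17/3.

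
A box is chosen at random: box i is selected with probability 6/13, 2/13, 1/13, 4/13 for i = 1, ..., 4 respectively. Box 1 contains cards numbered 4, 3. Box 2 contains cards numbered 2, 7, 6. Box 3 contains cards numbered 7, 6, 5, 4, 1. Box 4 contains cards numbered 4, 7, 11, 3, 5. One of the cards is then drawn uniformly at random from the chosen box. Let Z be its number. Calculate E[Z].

E[Z | box 1] = (4+3)/2 = 7/2.
E[Z | box 2] = (2+7+6)/3 = 5.
E[Z | box 3] = (7+6+5+4+1)/5 = 23/5.
E[Z | box 4] = (4+7+11+3+5)/5 = 6.
By the law of total expectation,
E[Z] = (6/13)·(7/2) + (2/13)·(5) + (1/13)·(23/5) + (4/13)·(6) = 298/65.

298/65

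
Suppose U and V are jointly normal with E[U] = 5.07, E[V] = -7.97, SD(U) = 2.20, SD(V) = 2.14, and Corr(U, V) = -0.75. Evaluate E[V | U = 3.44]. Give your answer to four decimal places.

-6.7808

E[V | U=x] = μ_V + ρ(σ_V/σ_U)(x − μ_U) for jointly normal variables.
E[V | U=3.44] = -7.97 + (-0.75)·(2.14/2.20)·(3.44 − (5.07)) = -7.97 + (-0.72955)·(-1.63) = -6.7808.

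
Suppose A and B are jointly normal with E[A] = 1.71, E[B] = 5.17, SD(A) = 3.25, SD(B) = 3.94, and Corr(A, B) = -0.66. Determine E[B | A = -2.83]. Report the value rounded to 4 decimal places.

E[B | A=x] = μ_B + ρ(σ_B/σ_A)(x − μ_A) for jointly normal variables.
E[B | A=-2.83] = 5.17 + (-0.66)·(3.94/3.25)·(-2.83 − (1.71)) = 5.17 + (-0.800123)·(-4.54) = 8.8026.

8.8026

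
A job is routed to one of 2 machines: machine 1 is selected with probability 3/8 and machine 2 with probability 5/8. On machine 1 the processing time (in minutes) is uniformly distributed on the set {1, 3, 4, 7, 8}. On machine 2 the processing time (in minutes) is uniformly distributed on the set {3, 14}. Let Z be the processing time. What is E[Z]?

563/80

E[Z | machine 1] = (1+3+4+7+8)/5 = 23/5.
E[Z | machine 2] = (3+14)/2 = 17/2.
E[Z] = (3/8)·(23/5) + (5/8)·(17/2) = 563/80.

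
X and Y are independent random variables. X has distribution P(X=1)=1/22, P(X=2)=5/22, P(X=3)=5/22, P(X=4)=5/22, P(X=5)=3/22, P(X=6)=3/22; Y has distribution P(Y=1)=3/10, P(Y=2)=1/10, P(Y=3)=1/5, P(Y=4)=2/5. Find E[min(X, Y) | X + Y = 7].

5/2

P(X + Y = 7) = 21/110.
Summing min(X,Y)·P(x,y) over outcomes with X + Y = 7 gives 21/44.
E[min(X, Y) | X + Y = 7] = (21/44) / (21/110) = 5/2.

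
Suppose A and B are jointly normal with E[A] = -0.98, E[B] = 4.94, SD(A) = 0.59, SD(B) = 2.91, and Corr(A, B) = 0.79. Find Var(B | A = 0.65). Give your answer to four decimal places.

3.1832

Var(B | A=x) = (1 − ρ²)·σ_B².
Var(B | A=0.65) = (2.91)²·(1 − (0.79)²) = 8.4681·0.3759 = 3.1832.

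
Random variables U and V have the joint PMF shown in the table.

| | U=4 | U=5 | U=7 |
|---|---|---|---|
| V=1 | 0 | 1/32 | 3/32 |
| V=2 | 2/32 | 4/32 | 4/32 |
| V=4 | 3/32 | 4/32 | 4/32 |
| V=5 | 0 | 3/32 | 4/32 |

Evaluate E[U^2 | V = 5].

271/7

P(V = 5) = 7/32.
Σ U^2·P over the event = 25·(3/32) + 49·(4/32) = 271/32.
E[U^2 | V = 5] = (271/32) / (7/32) = 271/7.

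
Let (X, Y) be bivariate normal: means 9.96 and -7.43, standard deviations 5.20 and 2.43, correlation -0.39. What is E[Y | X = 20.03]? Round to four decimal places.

The regression of Y on X has slope ρ·σ_Y/σ_X and passes through (μ_X, μ_Y).
E[Y | X=20.03] = -7.43 + (-0.39)·(2.43/5.20)·(20.03 − (9.96)) = -7.43 + (-0.18225)·(10.07) = -9.2653.

-9.2653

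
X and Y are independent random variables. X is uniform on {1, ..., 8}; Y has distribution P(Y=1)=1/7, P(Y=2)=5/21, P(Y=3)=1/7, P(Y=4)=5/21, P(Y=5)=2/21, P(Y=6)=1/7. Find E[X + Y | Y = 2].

P(Y = 2) = 5/21.
Summing (X+Y)·P(x,y) over outcomes with Y = 2 gives 65/42.
E[X + Y | Y = 2] = (65/42) / (5/21) = 13/2.

13/2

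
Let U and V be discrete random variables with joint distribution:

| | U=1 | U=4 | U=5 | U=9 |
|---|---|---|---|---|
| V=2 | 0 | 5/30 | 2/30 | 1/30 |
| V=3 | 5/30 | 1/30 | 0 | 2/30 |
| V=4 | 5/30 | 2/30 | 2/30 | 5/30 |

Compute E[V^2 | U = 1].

25/2

P(U = 1) = 1/3.
Σ V^2·P over the event = 9·(5/30) + 16·(5/30) = 25/6.
E[V^2 | U = 1] = (25/6) / (1/3) = 25/2.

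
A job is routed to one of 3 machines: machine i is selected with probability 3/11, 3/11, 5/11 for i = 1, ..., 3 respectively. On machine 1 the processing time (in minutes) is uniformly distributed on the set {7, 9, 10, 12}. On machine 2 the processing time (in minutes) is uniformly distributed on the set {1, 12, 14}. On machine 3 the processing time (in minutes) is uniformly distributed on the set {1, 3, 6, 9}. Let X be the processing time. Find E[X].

E[X | machine 1] = (7+9+10+12)/4 = 19/2.
E[X | machine 2] = (1+12+14)/3 = 9.
E[X | machine 3] = (1+3+6+9)/4 = 19/4.
E[X] = (3/11)·(19/2) + (3/11)·(9) + (5/11)·(19/4) = 317/44.

317/44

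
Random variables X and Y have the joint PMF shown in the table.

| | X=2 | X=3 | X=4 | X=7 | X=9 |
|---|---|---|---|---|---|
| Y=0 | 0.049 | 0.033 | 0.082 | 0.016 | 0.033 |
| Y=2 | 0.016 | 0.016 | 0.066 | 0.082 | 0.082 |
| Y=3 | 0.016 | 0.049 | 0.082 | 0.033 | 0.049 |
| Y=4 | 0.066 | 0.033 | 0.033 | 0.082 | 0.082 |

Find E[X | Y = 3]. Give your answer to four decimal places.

P(Y = 3) = 0.229.
Σ X·P over the event = 2·(0.016) + 3·(0.049) + 4·(0.082) + 7·(0.033) + 9·(0.049) = 1.179.
E[X | Y = 3] = (1.179) / (0.229) = 5.1485.

5.1485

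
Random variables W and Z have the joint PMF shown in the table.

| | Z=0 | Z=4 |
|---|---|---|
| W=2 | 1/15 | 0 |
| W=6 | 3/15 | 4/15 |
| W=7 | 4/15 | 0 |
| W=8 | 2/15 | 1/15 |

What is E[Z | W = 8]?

4/3

P(W = 8) = 1/5.
Σ Z·P over the event = 0·(2/15) + 4·(1/15) = 4/15.
E[Z | W = 8] = (4/15) / (1/5) = 4/3.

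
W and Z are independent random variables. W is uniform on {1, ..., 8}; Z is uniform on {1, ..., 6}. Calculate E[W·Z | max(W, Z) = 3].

27/5

Outcomes with max(W, Z) = 3: (1,3), (2,3), (3,1), (3,2), (3,3), each with probability 1/48.
E[W·Z | max(W, Z) = 3] = (3 + 6 + 3 + 6 + 9) / 5 = 27/5.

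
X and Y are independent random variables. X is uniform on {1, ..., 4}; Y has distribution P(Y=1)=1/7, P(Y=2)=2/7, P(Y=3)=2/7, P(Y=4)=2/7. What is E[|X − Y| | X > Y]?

P(X > Y) = 9/28.
Summing |X−Y|·P(x,y) over outcomes with X > Y gives 1/2.
E[|X − Y| | X > Y] = (1/2) / (9/28) = 14/9.

14/9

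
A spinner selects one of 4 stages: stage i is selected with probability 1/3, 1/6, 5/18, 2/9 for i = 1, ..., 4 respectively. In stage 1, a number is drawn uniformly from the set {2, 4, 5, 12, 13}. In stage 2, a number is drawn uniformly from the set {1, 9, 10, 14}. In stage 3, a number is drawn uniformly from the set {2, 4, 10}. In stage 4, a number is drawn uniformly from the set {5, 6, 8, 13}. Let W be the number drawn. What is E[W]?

3821/540

E[W | stage 1] = (2+4+5+12+13)/5 = 36/5.
E[W | stage 2] = (1+9+10+14)/4 = 17/2.
E[W | stage 3] = (2+4+10)/3 = 16/3.
E[W | stage 4] = (5+6+8+13)/4 = 8.
E[W] = (1/3)·(36/5) + (1/6)·(17/2) + (5/18)·(16/3) + (2/9)·(8) = 3821/540.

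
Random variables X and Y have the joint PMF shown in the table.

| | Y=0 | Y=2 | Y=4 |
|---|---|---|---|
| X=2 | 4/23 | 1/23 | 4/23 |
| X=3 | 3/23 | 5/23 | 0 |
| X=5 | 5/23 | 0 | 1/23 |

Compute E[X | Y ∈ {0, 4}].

55/17

P(Y ∈ {0, 4}) = 17/23.
Σ X·P over the event = 2·(4/23) + 2·(4/23) + 3·(3/23) + 5·(5/23) + 5·(1/23) = 55/23.
E[X | Y ∈ {0, 4}] = (55/23) / (17/23) = 55/17.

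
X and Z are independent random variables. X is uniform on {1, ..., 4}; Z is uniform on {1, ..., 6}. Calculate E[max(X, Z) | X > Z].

Outcomes with X > Z: (2,1), (3,1), (3,2), (4,1), (4,2), (4,3), each with probability 1/24.
E[max(X, Z) | X > Z] = (2 + 3 + 3 + 4 + 4 + 4) / 6 = 10/3.

10/3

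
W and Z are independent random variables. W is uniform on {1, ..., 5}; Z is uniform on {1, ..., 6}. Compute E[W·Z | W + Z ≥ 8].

Outcomes with W + Z ≥ 8: (2,6), (3,5), (3,6), (4,4), (4,5), (4,6), (5,3), (5,4), (5,5), (5,6), each with probability 1/30.
E[W·Z | W + Z ≥ 8] = (12 + 15 + 18 + 16 + 20 + 24 + 15 + 20 + 25 + 30) / 10 = 39/2.

39/2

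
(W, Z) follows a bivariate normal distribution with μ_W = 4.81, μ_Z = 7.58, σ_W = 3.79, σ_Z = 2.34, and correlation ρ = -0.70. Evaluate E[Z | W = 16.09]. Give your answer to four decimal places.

2.7049

The regression of Z on W has slope ρ·σ_Z/σ_W and passes through (μ_W, μ_Z).
E[Z | W=16.09] = 7.58 + (-0.70)·(2.34/3.79)·(16.09 − (4.81)) = 7.58 + (-0.43219)·(11.28) = 2.7049.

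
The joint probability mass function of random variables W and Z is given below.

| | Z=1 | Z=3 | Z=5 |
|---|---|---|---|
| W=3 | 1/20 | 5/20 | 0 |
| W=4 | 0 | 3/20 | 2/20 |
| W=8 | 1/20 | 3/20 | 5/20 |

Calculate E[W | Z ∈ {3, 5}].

P(Z ∈ {3, 5}) = 9/10.
Σ W·P over the event = 3·(5/20) + 4·(3/20) + 4·(2/20) + 8·(3/20) + 8·(5/20) = 99/20.
E[W | Z ∈ {3, 5}] = (99/20) / (9/10) = 11/2.

11/2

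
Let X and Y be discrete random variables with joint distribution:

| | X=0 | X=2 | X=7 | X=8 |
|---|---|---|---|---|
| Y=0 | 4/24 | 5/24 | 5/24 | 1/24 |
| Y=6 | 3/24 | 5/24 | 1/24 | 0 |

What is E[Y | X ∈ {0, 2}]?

P(X ∈ {0, 2}) = 17/24.
Σ Y·P over the event = 0·(4/24) + 6·(3/24) + 0·(5/24) + 6·(5/24) = 2.
E[Y | X ∈ {0, 2}] = (2) / (17/24) = 48/17.

48/17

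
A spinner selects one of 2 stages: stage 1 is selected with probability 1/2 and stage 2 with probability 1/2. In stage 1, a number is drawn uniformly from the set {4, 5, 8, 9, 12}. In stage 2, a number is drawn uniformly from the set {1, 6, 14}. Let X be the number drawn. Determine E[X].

73/10

E[X | stage 1] = (4+5+8+9+12)/5 = 38/5.
E[X | stage 2] = (1+6+14)/3 = 7.
By the law of total expectation,
E[X] = (1/2)·(38/5) + (1/2)·(7) = 73/10.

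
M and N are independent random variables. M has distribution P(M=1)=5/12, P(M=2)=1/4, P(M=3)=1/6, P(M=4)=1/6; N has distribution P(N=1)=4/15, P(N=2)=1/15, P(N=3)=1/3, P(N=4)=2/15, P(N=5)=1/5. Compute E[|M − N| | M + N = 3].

P(M + N = 3) = 17/180.
Summing |M−N|·P(x,y) over outcomes with M + N = 3 gives 17/180.
E[|M − N| | M + N = 3] = (17/180) / (17/180) = 1.

1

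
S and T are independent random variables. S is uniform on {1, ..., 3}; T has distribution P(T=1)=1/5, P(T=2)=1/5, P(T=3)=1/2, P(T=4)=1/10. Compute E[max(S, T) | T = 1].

P(T = 1) = 1/5.
Summing max(S,T)·P(x,y) over outcomes with T = 1 gives 2/5.
E[max(S, T) | T = 1] = (2/5) / (1/5) = 2.

2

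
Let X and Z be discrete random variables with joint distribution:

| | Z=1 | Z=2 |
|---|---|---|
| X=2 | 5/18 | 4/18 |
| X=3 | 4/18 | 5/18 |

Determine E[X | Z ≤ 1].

22/9

P(Z ≤ 1) = 1/2.
Σ X·P over the event = 2·(5/18) + 3·(4/18) = 11/9.
E[X | Z ≤ 1] = (11/9) / (1/2) = 22/9.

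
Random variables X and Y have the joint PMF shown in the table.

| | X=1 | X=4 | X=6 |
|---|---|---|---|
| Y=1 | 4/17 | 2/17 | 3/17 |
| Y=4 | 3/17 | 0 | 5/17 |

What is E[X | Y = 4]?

33/8

P(Y = 4) = 8/17.
Σ X·P over the event = 1·(3/17) + 6·(5/17) = 33/17.
E[X | Y = 4] = (33/17) / (8/17) = 33/8.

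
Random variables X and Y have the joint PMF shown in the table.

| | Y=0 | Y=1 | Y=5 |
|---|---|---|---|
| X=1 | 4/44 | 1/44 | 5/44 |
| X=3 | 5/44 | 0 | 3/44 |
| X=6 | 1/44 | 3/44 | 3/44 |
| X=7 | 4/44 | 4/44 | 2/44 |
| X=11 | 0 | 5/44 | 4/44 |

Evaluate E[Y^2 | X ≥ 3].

P(X ≥ 3) = 17/22.
Summing Y^2·P(X=x,Y=y) over the conditioning event gives 78/11.
E[Y^2 | X ≥ 3] = (78/11) / (17/22) = 156/17.

156/17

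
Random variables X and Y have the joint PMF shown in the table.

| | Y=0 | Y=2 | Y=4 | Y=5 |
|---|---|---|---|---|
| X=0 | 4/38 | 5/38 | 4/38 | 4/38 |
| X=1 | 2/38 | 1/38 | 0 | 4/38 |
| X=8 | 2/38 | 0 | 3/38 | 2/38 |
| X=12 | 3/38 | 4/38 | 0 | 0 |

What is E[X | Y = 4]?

24/7

P(Y = 4) = 7/38.
Summing X·P(X=x,Y=y) over the conditioning event gives 12/19.
E[X | Y = 4] = (12/19) / (7/38) = 24/7.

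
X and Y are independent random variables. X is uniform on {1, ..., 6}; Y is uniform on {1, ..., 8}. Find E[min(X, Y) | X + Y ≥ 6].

60/19

P(X + Y ≥ 6) = 19/24.
Summing min(X,Y)·P(x,y) over outcomes with X + Y ≥ 6 gives 5/2.
E[min(X, Y) | X + Y ≥ 6] = (5/2) / (19/24) = 60/19.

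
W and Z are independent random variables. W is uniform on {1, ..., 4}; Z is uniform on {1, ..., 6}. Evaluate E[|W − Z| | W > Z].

5/3

P(W > Z) = 1/4.
Summing |W−Z|·P(x,y) over outcomes with W > Z gives 5/12.
E[|W − Z| | W > Z] = (5/12) / (1/4) = 5/3.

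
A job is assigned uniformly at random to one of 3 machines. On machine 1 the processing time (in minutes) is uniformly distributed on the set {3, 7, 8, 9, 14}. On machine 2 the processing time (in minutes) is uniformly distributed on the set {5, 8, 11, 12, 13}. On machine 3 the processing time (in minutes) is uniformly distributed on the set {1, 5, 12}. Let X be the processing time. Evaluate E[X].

E[X | machine 1] = (3+7+8+9+14)/5 = 41/5.
E[X | machine 2] = (5+8+11+12+13)/5 = 49/5.
E[X | machine 3] = (1+5+12)/3 = 6.
E[X] = (1/3)·(41/5) + (1/3)·(49/5) + (1/3)·(6) = 8.

8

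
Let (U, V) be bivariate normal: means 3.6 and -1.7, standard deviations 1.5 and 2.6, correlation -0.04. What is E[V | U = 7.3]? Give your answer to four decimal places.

The regression of V on U has slope ρ·σ_V/σ_U and passes through (μ_U, μ_V).
E[V | U=7.3] = -1.7 + (-0.04)·(2.6/1.5)·(7.3 − (3.6)) = -1.7 + (-0.069333)·(3.7) = -1.9565.

-1.9565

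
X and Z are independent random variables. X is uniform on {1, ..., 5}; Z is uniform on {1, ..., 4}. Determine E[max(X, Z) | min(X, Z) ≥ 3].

25/6

Outcomes with min(X, Z) ≥ 3: (3,3), (3,4), (4,3), (4,4), (5,3), (5,4), each with probability 1/20.
E[max(X, Z) | min(X, Z) ≥ 3] = (3 + 4 + 4 + 4 + 5 + 5) / 6 = 25/6.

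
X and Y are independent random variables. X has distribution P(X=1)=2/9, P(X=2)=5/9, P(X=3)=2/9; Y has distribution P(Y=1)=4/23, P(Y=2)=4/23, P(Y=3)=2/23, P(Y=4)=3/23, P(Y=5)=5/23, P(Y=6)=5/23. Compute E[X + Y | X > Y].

P(X > Y) = 4/23.
Summing (X+Y)·P(x,y) over outcomes with X > Y gives 44/69.
E[X + Y | X > Y] = (44/69) / (4/23) = 11/3.

11/3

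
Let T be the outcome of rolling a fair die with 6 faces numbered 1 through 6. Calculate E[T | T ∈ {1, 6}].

P(T ∈ {1, 6}) = 1/3.
Σ over the event: 1·1/6 + 6·1/6 = 7/6.
E[T | T ∈ {1, 6}] = (7/6) / (1/3) = 7/2.

7/2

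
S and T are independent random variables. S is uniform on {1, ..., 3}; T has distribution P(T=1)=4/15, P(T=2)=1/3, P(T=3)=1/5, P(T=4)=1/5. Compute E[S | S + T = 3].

13/9

P(S + T = 3) = 1/5.
Summing S·P(x,y) over outcomes with S + T = 3 gives 13/45.
E[S | S + T = 3] = (13/45) / (1/5) = 13/9.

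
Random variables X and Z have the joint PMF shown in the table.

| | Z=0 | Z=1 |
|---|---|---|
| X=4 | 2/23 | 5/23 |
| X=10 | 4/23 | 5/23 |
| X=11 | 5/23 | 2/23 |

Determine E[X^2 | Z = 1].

P(Z = 1) = 12/23.
Σ X^2·P over the event = 16·(5/23) + 100·(5/23) + 121·(2/23) = 822/23.
E[X^2 | Z = 1] = (822/23) / (12/23) = 137/2.

137/2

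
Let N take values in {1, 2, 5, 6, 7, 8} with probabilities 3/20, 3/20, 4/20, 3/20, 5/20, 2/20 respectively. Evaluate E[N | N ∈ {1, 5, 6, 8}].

P(N ∈ {1, 5, 6, 8}) = 3/5.
Σ over the event: 1·3/20 + 5·1/5 + 6·3/20 + 8·1/10 = 57/20.
E[N | N ∈ {1, 5, 6, 8}] = (57/20) / (3/5) = 19/4.

19/4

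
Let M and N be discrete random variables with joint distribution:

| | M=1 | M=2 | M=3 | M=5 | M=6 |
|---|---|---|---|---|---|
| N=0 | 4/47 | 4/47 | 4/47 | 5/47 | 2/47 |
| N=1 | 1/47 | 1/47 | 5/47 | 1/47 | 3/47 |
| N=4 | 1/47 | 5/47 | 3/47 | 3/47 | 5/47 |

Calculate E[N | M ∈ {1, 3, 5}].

35/27

P(M ∈ {1, 3, 5}) = 27/47.
Summing N·P(M=x,N=y) over the conditioning event gives 35/47.
E[N | M ∈ {1, 3, 5}] = (35/47) / (27/47) = 35/27.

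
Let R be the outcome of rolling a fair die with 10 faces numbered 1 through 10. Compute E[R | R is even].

Given R is even, R is equally likely to be any of {2, 4, 6, 8, 10}.
E[R | R is even] = (2 + 4 + 6 + 8 + 10) / 5 = 6.

6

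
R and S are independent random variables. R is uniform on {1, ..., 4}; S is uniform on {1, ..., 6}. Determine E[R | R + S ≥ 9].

P(R + S ≥ 9) = 1/8.
Summing R·P(x,y) over outcomes with R + S ≥ 9 gives 11/24.
E[R | R + S ≥ 9] = (11/24) / (1/8) = 11/3.

11/3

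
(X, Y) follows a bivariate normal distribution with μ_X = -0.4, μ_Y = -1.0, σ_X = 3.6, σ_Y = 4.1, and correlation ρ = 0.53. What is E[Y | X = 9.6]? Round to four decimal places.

E[Y | X=x] = μ_Y + ρ(σ_Y/σ_X)(x − μ_X) for jointly normal variables.
E[Y | X=9.6] = -1.0 + (0.53)·(4.1/3.6)·(9.6 − (-0.4)) = -1.0 + (0.60361)·(10) = 5.0361.

5.0361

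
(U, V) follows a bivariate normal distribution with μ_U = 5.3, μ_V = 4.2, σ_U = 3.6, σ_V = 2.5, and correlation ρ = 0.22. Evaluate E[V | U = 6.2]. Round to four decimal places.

4.3375

For a bivariate normal, E[V | U=x] = μ_V + ρ·(σ_V/σ_U)·(x − μ_U).
E[V | U=6.2] = 4.2 + (0.22)·(2.5/3.6)·(6.2 − (5.3)) = 4.2 + (0.15278)·(0.9) = 4.3375.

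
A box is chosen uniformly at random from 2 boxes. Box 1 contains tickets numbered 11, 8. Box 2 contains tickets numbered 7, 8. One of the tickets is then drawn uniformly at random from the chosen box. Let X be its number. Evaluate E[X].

E[X | box 1] = (11+8)/2 = 19/2.
E[X | box 2] = (7+8)/2 = 15/2.
By the law of total expectation,
E[X] = (1/2)·(19/2) + (1/2)·(15/2) = 17/2.

17/2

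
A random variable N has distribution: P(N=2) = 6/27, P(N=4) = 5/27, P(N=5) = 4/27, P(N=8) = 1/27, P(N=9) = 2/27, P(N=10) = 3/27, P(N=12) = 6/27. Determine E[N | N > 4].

37/4

P(N > 4) = 16/27.
Σ over the event: 5·4/27 + 8·1/27 + 9·2/27 + 10·1/9 + 12·2/9 = 148/27.
E[N | N > 4] = (148/27) / (16/27) = 37/4.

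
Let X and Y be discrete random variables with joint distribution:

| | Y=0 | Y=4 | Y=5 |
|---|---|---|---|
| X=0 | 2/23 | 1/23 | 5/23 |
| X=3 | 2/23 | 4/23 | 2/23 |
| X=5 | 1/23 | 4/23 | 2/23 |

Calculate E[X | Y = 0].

P(Y = 0) = 5/23.
Summing X·P(X=x,Y=y) over the conditioning event gives 11/23.
E[X | Y = 0] = (11/23) / (5/23) = 11/5.

11/5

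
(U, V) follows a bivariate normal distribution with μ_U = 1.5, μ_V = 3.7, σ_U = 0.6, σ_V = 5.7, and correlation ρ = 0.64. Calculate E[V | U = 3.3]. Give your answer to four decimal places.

The regression of V on U has slope ρ·σ_V/σ_U and passes through (μ_U, μ_V).
E[V | U=3.3] = 3.7 + (0.64)·(5.7/0.6)·(3.3 − (1.5)) = 3.7 + (6.08)·(1.8) = 14.6440.

14.6440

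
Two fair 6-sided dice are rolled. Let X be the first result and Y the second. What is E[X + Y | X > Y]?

P(X > Y) = 5/12.
Summing (X+Y)·P(x,y) over outcomes with X > Y gives 35/12.
E[X + Y | X > Y] = (35/12) / (5/12) = 7.

7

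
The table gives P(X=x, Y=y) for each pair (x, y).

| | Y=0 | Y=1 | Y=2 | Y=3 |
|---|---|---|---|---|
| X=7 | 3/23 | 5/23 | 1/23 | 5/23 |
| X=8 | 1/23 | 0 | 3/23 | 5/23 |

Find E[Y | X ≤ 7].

P(X ≤ 7) = 14/23.
Summing Y·P(X=x,Y=y) over the conditioning event gives 22/23.
E[Y | X ≤ 7] = (22/23) / (14/23) = 11/7.

11/7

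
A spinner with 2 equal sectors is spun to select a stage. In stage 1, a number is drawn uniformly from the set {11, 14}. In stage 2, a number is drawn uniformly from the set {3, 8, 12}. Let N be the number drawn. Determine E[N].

E[N | stage 1] = (11+14)/2 = 25/2.
E[N | stage 2] = (3+8+12)/3 = 23/3.
E[N] = (1/2)·(25/2) + (1/2)·(23/3) = 121/12.

121/12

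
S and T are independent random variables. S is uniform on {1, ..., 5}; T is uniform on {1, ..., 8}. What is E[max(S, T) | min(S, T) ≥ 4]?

Outcomes with min(S, T) ≥ 4: (4,4), (4,5), (4,6), (4,7), (4,8), (5,4), (5,5), (5,6), (5,7), (5,8), each with probability 1/40.
E[max(S, T) | min(S, T) ≥ 4] = (4 + 5 + 6 + 7 + 8 + 5 + 5 + 6 + 7 + 8) / 10 = 61/10.

61/10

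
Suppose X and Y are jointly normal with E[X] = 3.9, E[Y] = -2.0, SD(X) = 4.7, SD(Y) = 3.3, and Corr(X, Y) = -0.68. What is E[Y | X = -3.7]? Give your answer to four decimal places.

1.6286

The regression of Y on X has slope ρ·σ_Y/σ_X and passes through (μ_X, μ_Y).
E[Y | X=-3.7] = -2.0 + (-0.68)·(3.3/4.7)·(-3.7 − (3.9)) = -2.0 + (-0.47745)·(-7.6) = 1.6286.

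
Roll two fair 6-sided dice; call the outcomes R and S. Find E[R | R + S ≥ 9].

Outcomes with R + S ≥ 9: (3,6), (4,5), (4,6), (5,4), (5,5), (5,6), (6,3), (6,4), (6,5), (6,6), each with probability 1/36.
E[R | R + S ≥ 9] = (3 + 4 + 4 + 5 + 5 + 5 + 6 + 6 + 6 + 6) / 10 = 5.

5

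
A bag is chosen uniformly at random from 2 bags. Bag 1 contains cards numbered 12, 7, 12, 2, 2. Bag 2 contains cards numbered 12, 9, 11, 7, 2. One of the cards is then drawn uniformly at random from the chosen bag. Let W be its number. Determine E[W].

E[W | bag 1] = (12+7+12+2+2)/5 = 7.
E[W | bag 2] = (12+9+11+7+2)/5 = 41/5.
By the law of total expectation,
E[W] = (1/2)·(7) + (1/2)·(41/5) = 38/5.

38/5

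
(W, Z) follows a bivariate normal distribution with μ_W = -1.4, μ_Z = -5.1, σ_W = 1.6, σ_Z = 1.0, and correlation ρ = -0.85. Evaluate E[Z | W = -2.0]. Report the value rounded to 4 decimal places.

-4.7813

For a bivariate normal, E[Z | W=x] = μ_Z + ρ·(σ_Z/σ_W)·(x − μ_W).
E[Z | W=-2.0] = -5.1 + (-0.85)·(1.0/1.6)·(-2.0 − (-1.4)) = -5.1 + (-0.53125)·(-0.6) = -4.7813.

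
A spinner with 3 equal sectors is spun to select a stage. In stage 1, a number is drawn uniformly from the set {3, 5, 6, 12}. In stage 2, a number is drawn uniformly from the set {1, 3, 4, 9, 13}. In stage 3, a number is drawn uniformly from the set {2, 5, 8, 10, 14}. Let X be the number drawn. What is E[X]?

203/30

E[X | stage 1] = (3+5+6+12)/4 = 13/2.
E[X | stage 2] = (1+3+4+9+13)/5 = 6.
E[X | stage 3] = (2+5+8+10+14)/5 = 39/5.
E[X] = (1/3)·(13/2) + (1/3)·(6) + (1/3)·(39/5) = 203/30.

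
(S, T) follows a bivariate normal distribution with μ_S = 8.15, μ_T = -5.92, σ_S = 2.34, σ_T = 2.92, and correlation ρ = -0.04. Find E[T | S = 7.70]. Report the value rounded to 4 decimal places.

E[T | S=x] = μ_T + ρ(σ_T/σ_S)(x − μ_S) for jointly normal variables.
E[T | S=7.70] = -5.92 + (-0.04)·(2.92/2.34)·(7.70 − (8.15)) = -5.92 + (-0.049915)·(-0.45) = -5.8975.

-5.8975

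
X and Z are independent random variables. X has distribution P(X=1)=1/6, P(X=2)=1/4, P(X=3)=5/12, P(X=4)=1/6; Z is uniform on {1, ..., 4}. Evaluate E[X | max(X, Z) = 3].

P(max(X, Z) = 3) = 5/12.
Summing X·P(x,y) over outcomes with max(X, Z) = 3 gives 53/48.
E[X | max(X, Z) = 3] = (53/48) / (5/12) = 53/20.

53/20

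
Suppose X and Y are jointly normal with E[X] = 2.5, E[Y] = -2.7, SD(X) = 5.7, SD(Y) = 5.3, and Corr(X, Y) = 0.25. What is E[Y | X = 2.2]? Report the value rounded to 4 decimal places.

The regression of Y on X has slope ρ·σ_Y/σ_X and passes through (μ_X, μ_Y).
E[Y | X=2.2] = -2.7 + (0.25)·(5.3/5.7)·(2.2 − (2.5)) = -2.7 + (0.23246)·(-0.3) = -2.7697.

-2.7697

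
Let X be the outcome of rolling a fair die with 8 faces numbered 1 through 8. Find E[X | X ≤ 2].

3/2

Given X ≤ 2, X is equally likely to be any of {1, 2}.
E[X | X ≤ 2] = (1 + 2) / 2 = 3/2.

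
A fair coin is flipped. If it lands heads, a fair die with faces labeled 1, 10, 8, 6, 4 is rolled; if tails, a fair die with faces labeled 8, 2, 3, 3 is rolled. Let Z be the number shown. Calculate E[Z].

E[Z | heads] = (1+10+8+6+4)/5 = 29/5.
E[Z | tails] = (8+2+3+3)/4 = 4.
E[Z] = (1/2)·(29/5) + (1/2)·(4) = 49/10.

49/10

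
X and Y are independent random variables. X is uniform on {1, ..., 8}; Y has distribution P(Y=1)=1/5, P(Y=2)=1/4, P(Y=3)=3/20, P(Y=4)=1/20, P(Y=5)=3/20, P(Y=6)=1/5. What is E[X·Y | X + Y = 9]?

77/5

P(X + Y = 9) = 1/8.
Summing XY·P(x,y) over outcomes with X + Y = 9 gives 77/40.
E[X·Y | X + Y = 9] = (77/40) / (1/8) = 77/5.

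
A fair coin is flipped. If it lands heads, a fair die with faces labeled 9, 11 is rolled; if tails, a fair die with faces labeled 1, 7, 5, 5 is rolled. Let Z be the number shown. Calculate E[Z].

E[Z | heads] = (9+11)/2 = 10.
E[Z | tails] = (1+7+5+5)/4 = 9/2.
E[Z] = (1/2)·(10) + (1/2)·(9/2) = 29/4.

29/4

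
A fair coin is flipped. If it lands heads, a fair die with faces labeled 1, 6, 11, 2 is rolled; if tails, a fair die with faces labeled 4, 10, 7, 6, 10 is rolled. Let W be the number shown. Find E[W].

31/5

E[W | heads] = (1+6+11+2)/4 = 5.
E[W | tails] = (4+10+7+6+10)/5 = 37/5.
By the law of total expectation,
E[W] = (1/2)·(5) + (1/2)·(37/5) = 31/5.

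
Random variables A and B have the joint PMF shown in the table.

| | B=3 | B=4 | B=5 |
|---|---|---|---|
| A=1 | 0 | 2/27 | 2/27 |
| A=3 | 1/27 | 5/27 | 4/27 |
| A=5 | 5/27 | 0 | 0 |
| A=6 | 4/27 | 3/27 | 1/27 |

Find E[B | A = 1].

P(A = 1) = 4/27.
Σ B·P over the event = 4·(2/27) + 5·(2/27) = 2/3.
E[B | A = 1] = (2/3) / (4/27) = 9/2.

9/2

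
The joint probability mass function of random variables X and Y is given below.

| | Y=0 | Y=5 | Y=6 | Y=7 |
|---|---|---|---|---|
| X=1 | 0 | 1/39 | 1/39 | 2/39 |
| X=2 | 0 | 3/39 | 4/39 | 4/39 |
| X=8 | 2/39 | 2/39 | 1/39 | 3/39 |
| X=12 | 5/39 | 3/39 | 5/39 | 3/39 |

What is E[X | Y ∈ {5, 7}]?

43/7

P(Y ∈ {5, 7}) = 7/13.
Summing X·P(X=x,Y=y) over the conditioning event gives 43/13.
E[X | Y ∈ {5, 7}] = (43/13) / (7/13) = 43/7.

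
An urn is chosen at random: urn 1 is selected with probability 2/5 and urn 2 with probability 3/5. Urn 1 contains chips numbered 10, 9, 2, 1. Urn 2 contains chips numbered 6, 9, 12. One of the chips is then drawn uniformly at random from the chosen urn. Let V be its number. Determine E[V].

38/5

E[V | urn 1] = (10+9+2+1)/4 = 11/2.
E[V | urn 2] = (6+9+12)/3 = 9.
By the law of total expectation,
E[V] = (2/5)·(11/2) + (3/5)·(9) = 38/5.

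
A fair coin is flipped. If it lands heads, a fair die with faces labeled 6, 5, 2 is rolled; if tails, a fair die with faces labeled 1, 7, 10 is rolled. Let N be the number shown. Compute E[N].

31/6

E[N | heads] = (6+5+2)/3 = 13/3.
E[N | tails] = (1+7+10)/3 = 6.
E[N] = (1/2)·(13/3) + (1/2)·(6) = 31/6.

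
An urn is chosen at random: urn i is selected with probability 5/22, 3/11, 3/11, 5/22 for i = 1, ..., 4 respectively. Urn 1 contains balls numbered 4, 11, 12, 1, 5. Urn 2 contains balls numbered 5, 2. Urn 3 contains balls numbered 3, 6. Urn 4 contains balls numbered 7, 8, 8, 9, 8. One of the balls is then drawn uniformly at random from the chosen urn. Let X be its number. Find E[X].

E[X | urn 1] = (4+11+12+1+5)/5 = 33/5.
E[X | urn 2] = (5+2)/2 = 7/2.
E[X | urn 3] = (3+6)/2 = 9/2.
E[X | urn 4] = (7+8+8+9+8)/5 = 8.
By the law of total expectation,
E[X] = (5/22)·(33/5) + (3/11)·(7/2) + (3/11)·(9/2) + (5/22)·(8) = 11/2.

11/2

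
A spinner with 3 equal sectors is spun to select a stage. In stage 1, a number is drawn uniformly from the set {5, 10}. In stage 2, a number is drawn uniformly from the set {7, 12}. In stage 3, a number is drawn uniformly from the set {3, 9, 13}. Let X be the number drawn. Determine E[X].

E[X | stage 1] = (5+10)/2 = 15/2.
E[X | stage 2] = (7+12)/2 = 19/2.
E[X | stage 3] = (3+9+13)/3 = 25/3.
By the law of total expectation,
E[X] = (1/3)·(15/2) + (1/3)·(19/2) + (1/3)·(25/3) = 76/9.

76/9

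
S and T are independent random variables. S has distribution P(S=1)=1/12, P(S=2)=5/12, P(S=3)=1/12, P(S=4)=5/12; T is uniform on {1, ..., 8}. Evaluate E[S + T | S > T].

57/11

P(S > T) = 11/48.
Summing (S+T)·P(x,y) over outcomes with S > T gives 19/16.
E[S + T | S > T] = (19/16) / (11/48) = 57/11.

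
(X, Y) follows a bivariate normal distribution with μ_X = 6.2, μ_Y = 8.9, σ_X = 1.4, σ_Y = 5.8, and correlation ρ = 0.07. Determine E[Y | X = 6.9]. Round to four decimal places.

9.1030

E[Y | X=x] = μ_Y + ρ(σ_Y/σ_X)(x − μ_X) for jointly normal variables.
E[Y | X=6.9] = 8.9 + (0.07)·(5.8/1.4)·(6.9 − (6.2)) = 8.9 + (0.29)·(0.7) = 9.1030.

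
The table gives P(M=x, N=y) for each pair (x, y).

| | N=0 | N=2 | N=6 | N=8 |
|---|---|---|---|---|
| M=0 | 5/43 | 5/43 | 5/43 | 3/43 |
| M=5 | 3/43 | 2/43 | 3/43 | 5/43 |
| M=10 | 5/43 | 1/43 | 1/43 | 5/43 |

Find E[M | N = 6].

P(N = 6) = 9/43.
Σ M·P over the event = 0·(5/43) + 5·(3/43) + 10·(1/43) = 25/43.
E[M | N = 6] = (25/43) / (9/43) = 25/9.

25/9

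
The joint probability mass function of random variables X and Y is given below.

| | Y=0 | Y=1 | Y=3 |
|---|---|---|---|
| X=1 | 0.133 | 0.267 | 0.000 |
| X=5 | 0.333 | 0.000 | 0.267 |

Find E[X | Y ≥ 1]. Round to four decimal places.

P(Y ≥ 1) = 0.534.
Σ X·P over the event = 1·(0.267) + 5·(0.267) = 1.602.
E[X | Y ≥ 1] = (1.602) / (0.534) = 3.0000.

3.0000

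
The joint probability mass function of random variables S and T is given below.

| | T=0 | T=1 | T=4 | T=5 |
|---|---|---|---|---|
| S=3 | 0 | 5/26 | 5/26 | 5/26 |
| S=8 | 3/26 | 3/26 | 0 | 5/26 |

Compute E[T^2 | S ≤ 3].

14

P(S ≤ 3) = 15/26.
Σ T^2·P over the event = 1·(5/26) + 16·(5/26) + 25·(5/26) = 105/13.
E[T^2 | S ≤ 3] = (105/13) / (15/26) = 14.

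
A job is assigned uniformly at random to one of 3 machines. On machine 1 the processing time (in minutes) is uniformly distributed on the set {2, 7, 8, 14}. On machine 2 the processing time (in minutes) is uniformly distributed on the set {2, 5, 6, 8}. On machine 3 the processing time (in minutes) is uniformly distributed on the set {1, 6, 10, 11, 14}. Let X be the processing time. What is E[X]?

107/15

E[X | machine 1] = (2+7+8+14)/4 = 31/4.
E[X | machine 2] = (2+5+6+8)/4 = 21/4.
E[X | machine 3] = (1+6+10+11+14)/5 = 42/5.
By the law of total expectation,
E[X] = (1/3)·(31/4) + (1/3)·(21/4) + (1/3)·(42/5) = 107/15.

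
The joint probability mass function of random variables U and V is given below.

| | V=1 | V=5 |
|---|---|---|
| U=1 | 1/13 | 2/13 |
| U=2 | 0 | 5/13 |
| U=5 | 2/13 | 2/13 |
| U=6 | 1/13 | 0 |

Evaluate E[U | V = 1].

P(V = 1) = 4/13.
Σ U·P over the event = 1·(1/13) + 5·(2/13) + 6·(1/13) = 17/13.
E[U | V = 1] = (17/13) / (4/13) = 17/4.

17/4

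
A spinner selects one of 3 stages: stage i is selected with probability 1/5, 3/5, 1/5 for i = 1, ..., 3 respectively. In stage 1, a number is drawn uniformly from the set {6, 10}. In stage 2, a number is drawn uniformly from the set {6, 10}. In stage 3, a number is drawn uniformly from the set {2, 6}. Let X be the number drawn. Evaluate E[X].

E[X | stage 1] = (6+10)/2 = 8.
E[X | stage 2] = (6+10)/2 = 8.
E[X | stage 3] = (2+6)/2 = 4.
By the law of total expectation,
E[X] = (1/5)·(8) + (3/5)·(8) + (1/5)·(4) = 36/5.

36/5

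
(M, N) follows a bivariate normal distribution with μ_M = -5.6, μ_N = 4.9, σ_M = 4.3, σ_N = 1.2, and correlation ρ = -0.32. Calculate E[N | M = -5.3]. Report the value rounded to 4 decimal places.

4.8732

For a bivariate normal, E[N | M=x] = μ_N + ρ·(σ_N/σ_M)·(x − μ_M).
E[N | M=-5.3] = 4.9 + (-0.32)·(1.2/4.3)·(-5.3 − (-5.6)) = 4.9 + (-0.089302)·(0.3) = 4.8732.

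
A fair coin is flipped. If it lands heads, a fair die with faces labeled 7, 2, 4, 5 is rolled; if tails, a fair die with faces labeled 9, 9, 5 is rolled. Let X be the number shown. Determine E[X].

73/12

E[X | heads] = (7+2+4+5)/4 = 9/2.
E[X | tails] = (9+9+5)/3 = 23/3.
E[X] = (1/2)·(9/2) + (1/2)·(23/3) = 73/12.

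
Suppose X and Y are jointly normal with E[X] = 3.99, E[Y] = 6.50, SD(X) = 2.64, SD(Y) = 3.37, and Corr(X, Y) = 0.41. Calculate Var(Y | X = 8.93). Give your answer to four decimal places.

9.4478

For a bivariate normal, Var(Y | X=x) = σ_Y²(1 − ρ²).
Var(Y | X=8.93) = (3.37)²·(1 − (0.41)²) = 11.3569·0.8319 = 9.4478.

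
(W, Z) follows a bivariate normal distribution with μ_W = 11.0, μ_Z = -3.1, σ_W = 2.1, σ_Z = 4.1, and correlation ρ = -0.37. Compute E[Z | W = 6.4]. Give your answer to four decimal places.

E[Z | W=x] = μ_Z + ρ(σ_Z/σ_W)(x − μ_W) for jointly normal variables.
E[Z | W=6.4] = -3.1 + (-0.37)·(4.1/2.1)·(6.4 − (11.0)) = -3.1 + (-0.722381)·(-4.6) = 0.2230.

0.2230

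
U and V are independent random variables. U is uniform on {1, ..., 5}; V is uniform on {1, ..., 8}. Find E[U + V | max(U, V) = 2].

P(max(U, V) = 2) = 3/40.
Summing (U+V)·P(x,y) over outcomes with max(U, V) = 2 gives 1/4.
E[U + V | max(U, V) = 2] = (1/4) / (3/40) = 10/3.

10/3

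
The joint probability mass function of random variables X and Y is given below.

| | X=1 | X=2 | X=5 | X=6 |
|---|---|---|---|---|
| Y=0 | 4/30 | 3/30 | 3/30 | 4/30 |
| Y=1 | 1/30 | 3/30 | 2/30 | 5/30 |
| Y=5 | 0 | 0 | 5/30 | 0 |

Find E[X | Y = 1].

P(Y = 1) = 11/30.
Σ X·P over the event = 1·(1/30) + 2·(3/30) + 5·(2/30) + 6·(5/30) = 47/30.
E[X | Y = 1] = (47/30) / (11/30) = 47/11.

47/11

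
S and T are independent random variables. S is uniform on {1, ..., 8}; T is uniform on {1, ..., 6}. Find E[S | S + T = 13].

P(S + T = 13) = 1/24.
Summing S·P(x,y) over outcomes with S + T = 13 gives 5/16.
E[S | S + T = 13] = (5/16) / (1/24) = 15/2.

15/2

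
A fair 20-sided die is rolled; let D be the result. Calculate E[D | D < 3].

3/2

Given D < 3, D is equally likely to be any of {1, 2}.
E[D | D < 3] = (1 + 2) / 2 = 3/2.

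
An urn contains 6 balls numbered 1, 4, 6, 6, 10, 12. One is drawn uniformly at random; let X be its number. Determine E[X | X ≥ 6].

P(X ≥ 6) = 2/3.
Σ over the event: 6·1/3 + 10·1/6 + 12·1/6 = 17/3.
E[X | X ≥ 6] = (17/3) / (2/3) = 17/2.

17/2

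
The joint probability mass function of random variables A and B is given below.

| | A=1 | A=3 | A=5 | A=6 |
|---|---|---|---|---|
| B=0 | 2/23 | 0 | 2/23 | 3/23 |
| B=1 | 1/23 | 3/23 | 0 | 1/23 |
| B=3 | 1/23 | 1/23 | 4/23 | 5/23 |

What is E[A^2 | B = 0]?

160/7

P(B = 0) = 7/23.
Σ A^2·P over the event = 1·(2/23) + 25·(2/23) + 36·(3/23) = 160/23.
E[A^2 | B = 0] = (160/23) / (7/23) = 160/7.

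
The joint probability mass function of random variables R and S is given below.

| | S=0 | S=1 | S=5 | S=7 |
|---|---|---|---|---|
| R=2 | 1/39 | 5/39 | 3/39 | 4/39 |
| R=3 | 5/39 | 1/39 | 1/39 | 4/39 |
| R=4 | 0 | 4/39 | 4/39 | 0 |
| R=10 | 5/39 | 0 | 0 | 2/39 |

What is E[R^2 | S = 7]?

126/5

P(S = 7) = 10/39.
Summing R^2·P(R=x,S=y) over the conditioning event gives 84/13.
E[R^2 | S = 7] = (84/13) / (10/39) = 126/5.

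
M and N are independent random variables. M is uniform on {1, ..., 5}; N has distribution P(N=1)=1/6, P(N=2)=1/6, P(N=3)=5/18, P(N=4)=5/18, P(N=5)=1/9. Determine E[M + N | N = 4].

P(N = 4) = 5/18.
Summing (M+N)·P(x,y) over outcomes with N = 4 gives 35/18.
E[M + N | N = 4] = (35/18) / (5/18) = 7.

7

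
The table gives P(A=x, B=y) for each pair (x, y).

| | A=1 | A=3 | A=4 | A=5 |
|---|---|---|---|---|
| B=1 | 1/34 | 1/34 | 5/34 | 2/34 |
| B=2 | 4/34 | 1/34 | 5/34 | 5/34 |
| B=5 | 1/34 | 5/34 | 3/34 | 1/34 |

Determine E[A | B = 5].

33/10

P(B = 5) = 5/17.
Σ A·P over the event = 1·(1/34) + 3·(5/34) + 4·(3/34) + 5·(1/34) = 33/34.
E[A | B = 5] = (33/34) / (5/17) = 33/10.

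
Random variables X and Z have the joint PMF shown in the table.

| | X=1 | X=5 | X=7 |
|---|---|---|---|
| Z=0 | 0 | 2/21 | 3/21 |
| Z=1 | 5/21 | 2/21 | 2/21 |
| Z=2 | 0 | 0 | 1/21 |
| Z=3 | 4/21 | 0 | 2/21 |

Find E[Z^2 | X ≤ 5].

P(X ≤ 5) = 13/21.
Σ Z^2·P over the event = 1·(5/21) + 9·(4/21) + 0·(2/21) + 1·(2/21) = 43/21.
E[Z^2 | X ≤ 5] = (43/21) / (13/21) = 43/13.

43/13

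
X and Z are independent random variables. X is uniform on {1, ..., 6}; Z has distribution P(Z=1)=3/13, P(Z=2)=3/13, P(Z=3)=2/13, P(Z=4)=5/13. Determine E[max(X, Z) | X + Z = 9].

37/7

P(X + Z = 9) = 7/78.
Summing max(X,Z)·P(x,y) over outcomes with X + Z = 9 gives 37/78.
E[max(X, Z) | X + Z = 9] = (37/78) / (7/78) = 37/7.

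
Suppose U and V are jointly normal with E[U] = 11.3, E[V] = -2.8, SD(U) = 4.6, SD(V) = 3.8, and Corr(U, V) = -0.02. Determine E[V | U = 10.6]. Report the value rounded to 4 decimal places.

E[V | U=x] = μ_V + ρ(σ_V/σ_U)(x − μ_U) for jointly normal variables.
E[V | U=10.6] = -2.8 + (-0.02)·(3.8/4.6)·(10.6 − (11.3)) = -2.8 + (-0.016522)·(-0.7) = -2.7884.

-2.7884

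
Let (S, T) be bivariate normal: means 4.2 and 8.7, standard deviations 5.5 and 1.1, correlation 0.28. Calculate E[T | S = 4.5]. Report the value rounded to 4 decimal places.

8.7168

For a bivariate normal, E[T | S=x] = μ_T + ρ·(σ_T/σ_S)·(x − μ_S).
E[T | S=4.5] = 8.7 + (0.28)·(1.1/5.5)·(4.5 − (4.2)) = 8.7 + (0.056)·(0.3) = 8.7168.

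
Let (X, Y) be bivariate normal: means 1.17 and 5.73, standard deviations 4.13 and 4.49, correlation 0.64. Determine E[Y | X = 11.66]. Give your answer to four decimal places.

The regression of Y on X has slope ρ·σ_Y/σ_X and passes through (μ_X, μ_Y).
E[Y | X=11.66] = 5.73 + (0.64)·(4.49/4.13)·(11.66 − (1.17)) = 5.73 + (0.69579)·(10.49) = 13.0288.

13.0288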